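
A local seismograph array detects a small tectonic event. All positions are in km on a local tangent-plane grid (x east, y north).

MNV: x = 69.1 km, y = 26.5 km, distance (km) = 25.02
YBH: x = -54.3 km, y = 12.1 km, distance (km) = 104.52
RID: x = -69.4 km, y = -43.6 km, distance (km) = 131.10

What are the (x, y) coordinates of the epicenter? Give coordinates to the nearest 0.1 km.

Circle about each station: (x − 69.1)² + (y − 26.5)² = 25.02²; (x + 54.3)² + (y − 12.1)² = 104.52²; (x + 69.4)² + (y + 43.6)² = 131.10².
Subtracting the MNV equation from the YBH and RID equations removes the quadratic terms:
-246.8 x − 28.8 y = -12680.59
-277.0 x − 140.2 y = -15320.95
Solving the 2×2 system: x ≈ 50.2, y ≈ 10.1 km.

x ≈ 50.2 km, y ≈ 10.1 km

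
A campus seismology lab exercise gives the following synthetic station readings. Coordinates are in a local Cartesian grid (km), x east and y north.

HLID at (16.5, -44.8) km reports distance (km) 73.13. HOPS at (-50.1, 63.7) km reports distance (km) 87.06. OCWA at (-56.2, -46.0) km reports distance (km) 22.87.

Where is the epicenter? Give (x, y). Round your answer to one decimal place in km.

(-53.4, -23.3)

Circle about each station: (x − 16.5)² + (y + 44.8)² = 73.13²; (x + 50.1)² + (y − 63.7)² = 87.06²; (x + 56.2)² + (y + 46.0)² = 22.87².
Subtracting the HLID equation from the HOPS and OCWA equations removes the quadratic terms:
-133.2 x + 217.0 y = 2056.96
-145.4 x − 2.4 y = 7820.11
Solving the 2×2 system: x ≈ -53.4, y ≈ -23.3 km.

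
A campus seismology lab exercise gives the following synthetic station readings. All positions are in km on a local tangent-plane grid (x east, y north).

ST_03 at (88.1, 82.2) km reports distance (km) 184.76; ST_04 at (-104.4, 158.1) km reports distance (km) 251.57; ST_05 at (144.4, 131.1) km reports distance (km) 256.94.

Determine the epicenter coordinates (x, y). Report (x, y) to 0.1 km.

(-9.3, -74.8)

Circle about each station: (x − 88.1)² + (y − 82.2)² = 184.76²; (x + 104.4)² + (y − 158.1)² = 251.57²; (x − 144.4)² + (y − 131.1)² = 256.94².
Subtracting the ST_03 equation from the ST_04 and ST_05 equations removes the quadratic terms:
-385.0 x + 151.8 y = -7774.69
112.6 x + 97.8 y = -8361.79
Solving the 2×2 system: x ≈ -9.3, y ≈ -74.8 km.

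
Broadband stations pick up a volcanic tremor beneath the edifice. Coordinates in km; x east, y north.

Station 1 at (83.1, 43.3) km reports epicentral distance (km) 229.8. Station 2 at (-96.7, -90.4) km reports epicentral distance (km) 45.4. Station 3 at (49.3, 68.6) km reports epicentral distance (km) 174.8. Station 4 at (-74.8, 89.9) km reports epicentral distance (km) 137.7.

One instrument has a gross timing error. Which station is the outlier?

Station 1

Solve using three stations at a time. Using Station 2, Station 3, Station 4 (subtract circle equations pairwise → linear system) gives (x, y) ≈ (-81.2, -47.7).
Distances from that point to each station vs reported:
  Station 1: calculated 187.8 vs reported 229.8 → residual 42.0 km
  Station 2: calculated 45.4 vs reported 45.4 → residual 0.0 km
  Station 3: calculated 174.8 vs reported 174.8 → residual 0.0 km
  Station 4: calculated 137.7 vs reported 137.7 → residual 0.0 km
Station 2, Station 3, Station 4 are mutually consistent (residuals ≈ 0); Station 1 is off by 42.0 km.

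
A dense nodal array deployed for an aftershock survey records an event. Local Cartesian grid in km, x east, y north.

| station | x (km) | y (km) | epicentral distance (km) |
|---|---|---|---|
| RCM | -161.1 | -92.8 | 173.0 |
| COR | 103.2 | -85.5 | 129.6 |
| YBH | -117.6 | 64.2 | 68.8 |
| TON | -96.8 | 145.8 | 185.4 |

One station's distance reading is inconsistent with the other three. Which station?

YBH

Solve using three stations at a time. Using RCM, COR, TON (subtract circle equations pairwise → linear system) gives (x, y) ≈ (-6.1, -15.9).
Distances from that point to each station vs reported:
  RCM: calculated 173.0 vs reported 173.0 → residual 0.0 km
  COR: calculated 129.6 vs reported 129.6 → residual 0.0 km
  YBH: calculated 137.3 vs reported 68.8 → residual 68.5 km
  TON: calculated 185.4 vs reported 185.4 → residual 0.0 km
RCM, COR, TON are mutually consistent (residuals ≈ 0); YBH is off by 68.5 km.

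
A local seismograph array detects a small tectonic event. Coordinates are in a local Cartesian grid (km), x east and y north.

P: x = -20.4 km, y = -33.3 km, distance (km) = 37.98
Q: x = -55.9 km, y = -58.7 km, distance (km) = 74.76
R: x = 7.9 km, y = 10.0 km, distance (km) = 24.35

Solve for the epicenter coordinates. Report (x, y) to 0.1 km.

Circle about each station: (x + 20.4)² + (y + 33.3)² = 37.98²; (x + 55.9)² + (y + 58.7)² = 74.76²; (x − 7.9)² + (y − 10.0)² = 24.35².
Subtracting pairs of circle equations eliminates x²+y² and gives linear equations (the radical axes):
-71.0 x − 50.8 y = 898.87
56.6 x + 86.6 y = -513.08
Solving the 2×2 system: x ≈ -15.8, y ≈ 4.4 km.
Check against P (with the unrounded x, y): √((x + 20.4)²+(y + 33.3)²) = 37.99 ≈ 37.98 km. ✓

(-15.8, 4.4)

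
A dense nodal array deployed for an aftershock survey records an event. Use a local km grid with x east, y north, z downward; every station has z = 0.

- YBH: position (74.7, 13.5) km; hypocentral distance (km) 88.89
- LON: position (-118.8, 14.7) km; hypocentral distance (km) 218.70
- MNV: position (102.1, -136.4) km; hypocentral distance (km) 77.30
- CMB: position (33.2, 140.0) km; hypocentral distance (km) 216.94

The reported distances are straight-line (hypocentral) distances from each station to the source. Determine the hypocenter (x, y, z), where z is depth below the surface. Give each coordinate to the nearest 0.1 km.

Each station gives a sphere (x−x_i)² + (y−y_i)² + z² = d_i² (stations at z=0).
Subtracting the YBH sphere from LON and MNV: z² cancels, leaving linear equations in x and y:
-387.0 x + 2.4 y = -31361.07
54.8 x − 299.8 y = 25193.17
Solving: x ≈ 80.607, y ≈ -69.299 km (keep extra digits for the depth step; rounded: 80.6, -69.3).
Then from the YBH sphere: z² = 88.89² − (x − 74.7)² − (y − 13.5)² with x = 80.607, y = -69.299, so z ≈ 31.794 ≈ 31.8 km.

x ≈ 80.6 km, y ≈ -69.3 km, depth ≈ 31.8 km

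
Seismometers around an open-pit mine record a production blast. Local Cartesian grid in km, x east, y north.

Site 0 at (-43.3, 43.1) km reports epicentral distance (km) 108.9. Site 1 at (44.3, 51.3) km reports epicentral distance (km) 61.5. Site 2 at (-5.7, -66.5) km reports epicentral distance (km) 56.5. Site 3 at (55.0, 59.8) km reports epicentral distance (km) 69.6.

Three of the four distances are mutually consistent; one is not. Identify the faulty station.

Site 2

Solve using three stations at a time. Using Site 0, Site 1, Site 3 (subtract circle equations pairwise → linear system) gives (x, y) ≈ (51.9, -9.8).
Distances from that point to each station vs reported:
  Site 0: calculated 108.9 vs reported 108.9 → residual 0.0 km
  Site 1: calculated 61.6 vs reported 61.5 → residual 0.1 km
  Site 2: calculated 80.9 vs reported 56.5 → residual 24.4 km
  Site 3: calculated 69.7 vs reported 69.6 → residual 0.1 km
Site 0, Site 1, Site 3 are mutually consistent (residuals ≈ 0); Site 2 is off by 24.4 km.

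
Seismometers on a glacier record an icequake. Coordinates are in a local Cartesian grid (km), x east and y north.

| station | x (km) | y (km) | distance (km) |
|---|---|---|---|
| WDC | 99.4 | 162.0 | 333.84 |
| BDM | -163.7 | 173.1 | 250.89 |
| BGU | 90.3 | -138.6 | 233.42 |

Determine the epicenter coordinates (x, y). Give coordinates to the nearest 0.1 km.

-134.6 km east, -76.1 km north

Circle about each station: (x − 99.4)² + (y − 162.0)² = 333.84²; (x + 163.7)² + (y − 173.1)² = 250.89²; (x − 90.3)² + (y + 138.6)² = 233.42².
Subtracting the WDC equation from the BDM and BGU equations removes the quadratic terms:
-526.2 x + 22.2 y = 69140.29
-18.2 x − 601.2 y = 48203.94
Solving the 2×2 system: x ≈ -134.6, y ≈ -76.1 km.
Check against WDC (with the unrounded x, y): √((x − 99.4)²+(y − 162.0)²) = 333.85 ≈ 333.84 km. ✓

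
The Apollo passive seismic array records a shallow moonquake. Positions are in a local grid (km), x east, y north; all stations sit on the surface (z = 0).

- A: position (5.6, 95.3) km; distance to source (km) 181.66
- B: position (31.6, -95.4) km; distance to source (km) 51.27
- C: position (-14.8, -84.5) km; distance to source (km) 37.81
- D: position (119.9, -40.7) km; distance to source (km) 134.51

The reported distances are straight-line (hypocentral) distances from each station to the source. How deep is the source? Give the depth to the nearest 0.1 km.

z ≈ 35.8 km

Each station gives a sphere (x−x_i)² + (y−y_i)² + z² = d_i² (stations at z=0).
Subtracting the A sphere from B and C: z² cancels, leaving linear equations in x and y:
52.0 x − 381.4 y = 31358.01
-40.8 x − 359.6 y = 29816.60
Solving: x ≈ -2.794, y ≈ -82.599 km (keep extra digits for the depth step; rounded: -2.8, -82.6).
Then from the A sphere: z² = 181.66² − (x − 5.6)² − (y − 95.3)² with x = -2.794, y = -82.599, so z ≈ 35.803 ≈ 35.8 km.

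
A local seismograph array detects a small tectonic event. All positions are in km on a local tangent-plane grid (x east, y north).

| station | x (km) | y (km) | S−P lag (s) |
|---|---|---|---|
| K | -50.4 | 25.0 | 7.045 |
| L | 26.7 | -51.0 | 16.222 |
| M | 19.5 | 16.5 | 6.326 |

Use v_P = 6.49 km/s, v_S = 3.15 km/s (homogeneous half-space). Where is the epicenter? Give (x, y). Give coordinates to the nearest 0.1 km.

Distance from S−P lag: d = Δt · v_P v_S / (v_P − v_S) = Δt · (6.49·3.15)/(6.49−3.15) ≈ 6.1208·Δt.
So d_K = 43.12, d_L = 99.29, d_M = 38.72 km.
Circle about each station: (x + 50.4)² + (y − 25.0)² = 43.12²; (x − 26.7)² + (y + 51.0)² = 99.29²; (x − 19.5)² + (y − 16.5)² = 38.72².
Subtracting pairs of circle equations eliminates x²+y² and gives linear equations (the radical axes):
154.2 x − 152.0 y = -7850.44
139.8 x − 17.0 y = -2152.56
Solving the 2×2 system: x ≈ -10.4, y ≈ 41.1 km.

x ≈ -10.4 km, y ≈ 41.1 km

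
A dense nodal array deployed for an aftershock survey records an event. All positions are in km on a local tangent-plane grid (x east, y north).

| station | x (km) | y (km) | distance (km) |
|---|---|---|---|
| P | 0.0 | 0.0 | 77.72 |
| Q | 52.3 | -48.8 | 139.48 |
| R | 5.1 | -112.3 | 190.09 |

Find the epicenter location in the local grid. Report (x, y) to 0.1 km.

Circle about each station: x² + y² = 77.72²; (x − 52.3)² + (y + 48.8)² = 139.48²; (x − 5.1)² + (y + 112.3)² = 190.09².
Subtracting the P equation from the Q and R equations removes the quadratic terms:
104.6 x − 97.6 y = -8297.54
10.2 x − 224.6 y = -17456.51
Solving the 2×2 system: x ≈ -7.1, y ≈ 77.4 km.

x ≈ -7.1 km, y ≈ 77.4 km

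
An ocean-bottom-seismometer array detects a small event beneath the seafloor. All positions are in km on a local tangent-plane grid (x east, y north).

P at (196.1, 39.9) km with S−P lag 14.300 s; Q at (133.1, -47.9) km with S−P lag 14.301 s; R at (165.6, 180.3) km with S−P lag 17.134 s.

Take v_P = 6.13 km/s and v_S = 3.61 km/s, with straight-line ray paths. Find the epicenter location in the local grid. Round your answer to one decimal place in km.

Distance from S−P lag: d = Δt · v_P v_S / (v_P − v_S) = Δt · (6.13·3.61)/(6.13−3.61) ≈ 8.7815·Δt.
So d_P = 125.57, d_Q = 125.58, d_R = 150.46 km.
Circle about each station: (x − 196.1)² + (y − 39.9)² = 125.57²; (x − 133.1)² + (y + 47.9)² = 125.58²; (x − 165.6)² + (y − 180.3)² = 150.46².
Subtracting the P equation from the Q and R equations removes the quadratic terms:
-126.0 x − 175.6 y = -20039.71
-61.0 x + 280.8 y = 13013.84
Solving the 2×2 system: x ≈ 72.5, y ≈ 62.1 km.

72.5 km east, 62.1 km north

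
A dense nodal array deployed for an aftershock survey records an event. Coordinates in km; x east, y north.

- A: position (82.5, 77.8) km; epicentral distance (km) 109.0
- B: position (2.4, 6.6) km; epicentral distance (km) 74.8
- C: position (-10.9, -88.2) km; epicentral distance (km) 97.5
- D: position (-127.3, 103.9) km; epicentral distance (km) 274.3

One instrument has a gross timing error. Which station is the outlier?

D

Solve using three stations at a time. Using A, B, C (subtract circle equations pairwise → linear system) gives (x, y) ≈ (67.6, -30.3).
Distances from that point to each station vs reported:
  A: calculated 109.1 vs reported 109.0 → residual 0.1 km
  B: calculated 74.9 vs reported 74.8 → residual 0.1 km
  C: calculated 97.6 vs reported 97.5 → residual 0.1 km
  D: calculated 236.6 vs reported 274.3 → residual 37.7 km
A, B, C are mutually consistent (residuals ≈ 0); D is off by 37.7 km.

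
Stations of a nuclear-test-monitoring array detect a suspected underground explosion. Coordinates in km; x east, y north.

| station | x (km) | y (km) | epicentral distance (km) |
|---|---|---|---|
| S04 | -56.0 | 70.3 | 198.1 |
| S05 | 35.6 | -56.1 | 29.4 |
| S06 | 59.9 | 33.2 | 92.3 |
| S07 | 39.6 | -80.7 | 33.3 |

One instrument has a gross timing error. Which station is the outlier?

S04

Solve using three stations at a time. Using S05, S06, S07 (subtract circle equations pairwise → linear system) gives (x, y) ≈ (64.9, -59.0).
Distances from that point to each station vs reported:
  S04: calculated 177.0 vs reported 198.1 → residual 21.1 km
  S05: calculated 29.5 vs reported 29.4 → residual 0.1 km
  S06: calculated 92.3 vs reported 92.3 → residual 0.0 km
  S07: calculated 33.4 vs reported 33.3 → residual 0.1 km
S05, S06, S07 are mutually consistent (residuals ≈ 0); S04 is off by 21.1 km.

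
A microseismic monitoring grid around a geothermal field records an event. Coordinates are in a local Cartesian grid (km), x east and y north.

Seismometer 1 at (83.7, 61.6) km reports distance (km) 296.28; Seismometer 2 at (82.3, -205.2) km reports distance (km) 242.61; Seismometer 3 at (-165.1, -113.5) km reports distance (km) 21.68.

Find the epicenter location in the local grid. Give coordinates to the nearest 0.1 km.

x ≈ -146.6 km, y ≈ -124.8 km

Circle about each station: (x − 83.7)² + (y − 61.6)² = 296.28²; (x − 82.3)² + (y + 205.2)² = 242.61²; (x + 165.1)² + (y + 113.5)² = 21.68².
Subtracting pairs of circle equations eliminates x²+y² and gives linear equations (the radical axes):
-2.8 x − 533.6 y = 67002.31
-497.6 x − 350.2 y = 116651.83
Solving the 2×2 system: x ≈ -146.6, y ≈ -124.8 km.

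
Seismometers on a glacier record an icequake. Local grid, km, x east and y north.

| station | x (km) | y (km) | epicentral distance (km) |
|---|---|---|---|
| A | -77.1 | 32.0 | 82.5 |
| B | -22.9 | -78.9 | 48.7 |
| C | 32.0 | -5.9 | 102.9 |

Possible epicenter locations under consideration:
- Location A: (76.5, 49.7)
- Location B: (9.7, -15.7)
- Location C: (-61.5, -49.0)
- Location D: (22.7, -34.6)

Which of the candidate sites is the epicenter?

For each candidate, compare |candidate − station| to the reported distance:
Location A: residuals A 72.1, B 113.8, C 31.7 → max 113.8 km
Location B: residuals A 16.5, B 22.4, C 78.5 → max 78.5 km
Location C: residuals A 0.0, B 0.1, C 0.1 → max 0.1 km
Location D: residuals A 37.5, B 14.9, C 72.7 → max 72.7 km
Only Location C has all residuals ≈ 0.

Location C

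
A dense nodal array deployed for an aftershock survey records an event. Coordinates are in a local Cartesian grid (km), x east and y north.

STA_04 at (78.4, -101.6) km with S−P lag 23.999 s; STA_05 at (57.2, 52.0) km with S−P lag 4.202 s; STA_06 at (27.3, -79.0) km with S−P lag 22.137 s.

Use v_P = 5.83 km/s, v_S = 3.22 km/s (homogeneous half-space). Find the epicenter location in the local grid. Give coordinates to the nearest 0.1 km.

Distance from S−P lag: d = Δt · v_P v_S / (v_P − v_S) = Δt · (5.83·3.22)/(5.83−3.22) ≈ 7.1926·Δt.
So d_STA_04 = 172.61, d_STA_05 = 30.22, d_STA_06 = 159.22 km.
Circle about each station: (x − 78.4)² + (y + 101.6)² = 172.61²; (x − 57.2)² + (y − 52.0)² = 30.22²; (x − 27.3)² + (y + 79.0)² = 159.22².
Subtracting pairs of circle equations eliminates x²+y² and gives linear equations (the radical axes):
-42.4 x + 307.2 y = 18387.68
-102.2 x + 45.2 y = -5039.63
Solving the 2×2 system: x ≈ 80.7, y ≈ 71.0 km.

x ≈ 80.7 km, y ≈ 71.0 km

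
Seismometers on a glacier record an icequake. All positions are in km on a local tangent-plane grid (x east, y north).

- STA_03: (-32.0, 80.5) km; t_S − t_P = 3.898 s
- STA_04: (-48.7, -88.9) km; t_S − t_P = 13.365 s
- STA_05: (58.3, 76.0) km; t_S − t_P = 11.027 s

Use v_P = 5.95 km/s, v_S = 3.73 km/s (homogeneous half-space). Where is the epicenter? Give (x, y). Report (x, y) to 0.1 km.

Distance from S−P lag: d = Δt · v_P v_S / (v_P − v_S) = Δt · (5.95·3.73)/(5.95−3.73) ≈ 9.9971·Δt.
So d_STA_03 = 38.97, d_STA_04 = 133.61, d_STA_05 = 110.24 km.
Circle about each station: (x + 32.0)² + (y − 80.5)² = 38.97²; (x + 48.7)² + (y + 88.9)² = 133.61²; (x − 58.3)² + (y − 76.0)² = 110.24².
Subtracting pairs of circle equations eliminates x²+y² and gives linear equations (the radical axes):
-33.4 x − 338.8 y = -13562.32
180.6 x − 9.0 y = -8963.56
Solving the 2×2 system: x ≈ -47.4, y ≈ 44.7 km.

x ≈ -47.4 km, y ≈ 44.7 km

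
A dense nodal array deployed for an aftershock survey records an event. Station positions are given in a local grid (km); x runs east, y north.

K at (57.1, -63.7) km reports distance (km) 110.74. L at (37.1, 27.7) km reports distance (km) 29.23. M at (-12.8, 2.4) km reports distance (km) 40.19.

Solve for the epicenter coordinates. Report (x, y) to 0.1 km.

Circle about each station: (x − 57.1)² + (y + 63.7)² = 110.74²; (x − 37.1)² + (y − 27.7)² = 29.23²; (x + 12.8)² + (y − 2.4)² = 40.19².
Subtracting pairs of circle equations eliminates x²+y² and gives linear equations (the radical axes):
-40.0 x + 182.8 y = 6234.55
-139.8 x + 132.2 y = 3499.61
Solving the 2×2 system: x ≈ 9.1, y ≈ 36.1 km.

(9.1, 36.1)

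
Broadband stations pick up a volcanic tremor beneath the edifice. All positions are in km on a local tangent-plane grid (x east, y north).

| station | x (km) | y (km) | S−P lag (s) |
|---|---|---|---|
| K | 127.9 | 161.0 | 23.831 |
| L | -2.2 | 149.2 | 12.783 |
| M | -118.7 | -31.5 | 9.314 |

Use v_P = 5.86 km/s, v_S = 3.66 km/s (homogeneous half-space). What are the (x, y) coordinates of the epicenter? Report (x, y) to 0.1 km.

Distance from S−P lag: d = Δt · v_P v_S / (v_P − v_S) = Δt · (5.86·3.66)/(5.86−3.66) ≈ 9.7489·Δt.
So d_K = 232.33, d_L = 124.62, d_M = 90.80 km.
Circle about each station: (x − 127.9)² + (y − 161.0)² = 232.33²; (x + 2.2)² + (y − 149.2)² = 124.62²; (x + 118.7)² + (y + 31.5)² = 90.80².
Subtracting the K equation from the L and M equations removes the quadratic terms:
-260.2 x − 23.6 y = 18433.15
-493.2 x − 385.0 y = 18535.12
Solving the 2×2 system: x ≈ -75.2, y ≈ 48.2 km.

(-75.2, 48.2)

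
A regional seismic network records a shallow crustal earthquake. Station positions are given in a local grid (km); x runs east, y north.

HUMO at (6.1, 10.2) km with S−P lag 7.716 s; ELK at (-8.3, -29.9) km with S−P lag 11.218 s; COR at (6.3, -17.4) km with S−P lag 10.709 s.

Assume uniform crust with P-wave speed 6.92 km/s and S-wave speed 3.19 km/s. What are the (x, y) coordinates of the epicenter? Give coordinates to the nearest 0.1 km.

Distance from S−P lag: d = Δt · v_P v_S / (v_P − v_S) = Δt · (6.92·3.19)/(6.92−3.19) ≈ 5.9182·Δt.
So d_HUMO = 45.66, d_ELK = 66.39, d_COR = 63.38 km.
Circle about each station: (x − 6.1)² + (y − 10.2)² = 45.66²; (x + 8.3)² + (y + 29.9)² = 66.39²; (x − 6.3)² + (y + 17.4)² = 63.38².
Subtracting the HUMO equation from the ELK and COR equations removes the quadratic terms:
-28.8 x − 80.2 y = -1501.15
0.4 x − 55.2 y = -1730.99
Solving the 2×2 system: x ≈ -34.5, y ≈ 31.1 km.

(-34.5, 31.1)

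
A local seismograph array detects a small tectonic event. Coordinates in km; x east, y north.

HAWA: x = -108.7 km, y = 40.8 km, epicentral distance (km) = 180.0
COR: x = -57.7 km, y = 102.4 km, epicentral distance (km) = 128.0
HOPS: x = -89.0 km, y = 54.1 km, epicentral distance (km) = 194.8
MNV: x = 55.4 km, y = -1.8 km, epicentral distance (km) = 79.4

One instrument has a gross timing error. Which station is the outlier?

HOPS

Solve using three stations at a time. Using HAWA, COR, MNV (subtract circle equations pairwise → linear system) gives (x, y) ≈ (67.7, 76.7).
Distances from that point to each station vs reported:
  HAWA: calculated 180.0 vs reported 180.0 → residual 0.0 km
  COR: calculated 128.0 vs reported 128.0 → residual 0.0 km
  HOPS: calculated 158.3 vs reported 194.8 → residual 36.5 km
  MNV: calculated 79.4 vs reported 79.4 → residual 0.0 km
HAWA, COR, MNV are mutually consistent (residuals ≈ 0); HOPS is off by 36.5 km.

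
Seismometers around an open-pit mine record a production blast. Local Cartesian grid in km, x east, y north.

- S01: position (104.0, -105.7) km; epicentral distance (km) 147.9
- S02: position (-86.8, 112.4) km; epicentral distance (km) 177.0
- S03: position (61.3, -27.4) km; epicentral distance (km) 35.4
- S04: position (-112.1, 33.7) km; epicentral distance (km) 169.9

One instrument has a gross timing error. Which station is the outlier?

Solve using three stations at a time. Using S02, S03, S04 (subtract circle equations pairwise → linear system) gives (x, y) ≈ (55.8, 7.5).
Distances from that point to each station vs reported:
  S01: calculated 123.1 vs reported 147.9 → residual 24.8 km
  S02: calculated 177.0 vs reported 177.0 → residual 0.0 km
  S03: calculated 35.3 vs reported 35.4 → residual 0.1 km
  S04: calculated 169.9 vs reported 169.9 → residual 0.0 km
S02, S03, S04 are mutually consistent (residuals ≈ 0); S01 is off by 24.8 km.

S01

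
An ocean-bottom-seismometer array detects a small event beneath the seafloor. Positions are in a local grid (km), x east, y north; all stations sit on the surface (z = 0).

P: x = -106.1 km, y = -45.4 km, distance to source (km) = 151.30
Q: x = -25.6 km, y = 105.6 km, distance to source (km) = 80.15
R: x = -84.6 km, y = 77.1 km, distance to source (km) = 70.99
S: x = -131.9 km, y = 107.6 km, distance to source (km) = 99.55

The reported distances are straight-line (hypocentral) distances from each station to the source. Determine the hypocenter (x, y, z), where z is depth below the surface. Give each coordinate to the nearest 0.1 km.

Each station gives a sphere (x−x_i)² + (y−y_i)² + z² = d_i² (stations at z=0).
Subtracting the P sphere from Q and R: z² cancels, leaving linear equations in x and y:
161.0 x + 302.0 y = 14956.02
43.0 x + 245.0 y = 17635.31
Solving: x ≈ -62.801, y ≈ 83.003 km (keep extra digits for the depth step; rounded: -62.8, 83.0).
Then from the P sphere: z² = 151.30² − (x + 106.1)² − (y + 45.4)² with x = -62.801, y = 83.003, so z ≈ 67.302 ≈ 67.3 km.
Check against S (with the unrounded solution): distance 99.55 ≈ 99.55 km. ✓

x ≈ -62.8 km, y ≈ 83.0 km, depth ≈ 67.3 km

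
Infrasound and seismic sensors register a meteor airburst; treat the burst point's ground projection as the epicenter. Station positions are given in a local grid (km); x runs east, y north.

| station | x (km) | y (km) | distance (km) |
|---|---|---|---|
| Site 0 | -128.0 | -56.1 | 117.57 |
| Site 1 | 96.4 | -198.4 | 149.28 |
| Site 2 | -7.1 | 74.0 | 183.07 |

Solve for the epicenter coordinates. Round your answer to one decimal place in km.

Circle about each station: (x + 128.0)² + (y + 56.1)² = 117.57²; (x − 96.4)² + (y + 198.4)² = 149.28²; (x + 7.1)² + (y − 74.0)² = 183.07².
Subtracting the Site 0 equation from the Site 1 and Site 2 equations removes the quadratic terms:
448.8 x − 284.6 y = 20662.50
241.8 x + 260.2 y = -33696.72
Solving the 2×2 system: x ≈ -22.7, y ≈ -108.4 km.

-22.7 km east, -108.4 km north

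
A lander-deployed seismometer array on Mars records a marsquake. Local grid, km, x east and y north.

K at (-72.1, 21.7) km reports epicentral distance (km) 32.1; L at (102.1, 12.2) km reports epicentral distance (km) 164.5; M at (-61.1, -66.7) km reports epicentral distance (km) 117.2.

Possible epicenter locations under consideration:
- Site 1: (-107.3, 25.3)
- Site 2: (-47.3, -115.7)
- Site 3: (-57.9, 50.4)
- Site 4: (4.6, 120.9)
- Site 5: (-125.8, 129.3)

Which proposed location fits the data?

For each candidate, compare |candidate − station| to the reported distance:
Site 1: residuals K 3.3, L 45.3, M 14.3 → max 45.3 km
Site 2: residuals K 107.5, L 32.2, M 66.3 → max 107.5 km
Site 3: residuals K 0.1, L 0.0, M 0.1 → max 0.1 km
Site 4: residuals K 93.3, L 18.5, M 81.6 → max 93.3 km
Site 5: residuals K 88.2, L 91.7, M 89.2 → max 91.7 km
Only Site 3 has all residuals ≈ 0.

Site 3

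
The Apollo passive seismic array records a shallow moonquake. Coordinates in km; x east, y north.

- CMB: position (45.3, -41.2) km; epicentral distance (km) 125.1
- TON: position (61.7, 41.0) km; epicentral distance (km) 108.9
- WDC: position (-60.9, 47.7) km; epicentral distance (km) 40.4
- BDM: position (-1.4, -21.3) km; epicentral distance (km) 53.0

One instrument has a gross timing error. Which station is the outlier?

CMB

Solve using three stations at a time. Using TON, WDC, BDM (subtract circle equations pairwise → linear system) gives (x, y) ≈ (-43.1, 11.4).
Distances from that point to each station vs reported:
  CMB: calculated 102.9 vs reported 125.1 → residual 22.2 km
  TON: calculated 108.9 vs reported 108.9 → residual 0.0 km
  WDC: calculated 40.4 vs reported 40.4 → residual 0.0 km
  BDM: calculated 53.0 vs reported 53.0 → residual 0.0 km
TON, WDC, BDM are mutually consistent (residuals ≈ 0); CMB is off by 22.2 km.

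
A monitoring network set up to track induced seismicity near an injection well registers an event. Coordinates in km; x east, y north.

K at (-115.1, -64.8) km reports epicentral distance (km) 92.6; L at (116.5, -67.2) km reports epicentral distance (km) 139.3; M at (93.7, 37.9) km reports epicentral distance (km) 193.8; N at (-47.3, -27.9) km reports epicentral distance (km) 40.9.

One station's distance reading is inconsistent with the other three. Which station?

M

Solve using three stations at a time. Using K, L, N (subtract circle equations pairwise → linear system) gives (x, y) ≈ (-22.6, -60.5).
Distances from that point to each station vs reported:
  K: calculated 92.6 vs reported 92.6 → residual 0.0 km
  L: calculated 139.3 vs reported 139.3 → residual 0.0 km
  M: calculated 152.3 vs reported 193.8 → residual 41.5 km
  N: calculated 40.9 vs reported 40.9 → residual 0.0 km
K, L, N are mutually consistent (residuals ≈ 0); M is off by 41.5 km.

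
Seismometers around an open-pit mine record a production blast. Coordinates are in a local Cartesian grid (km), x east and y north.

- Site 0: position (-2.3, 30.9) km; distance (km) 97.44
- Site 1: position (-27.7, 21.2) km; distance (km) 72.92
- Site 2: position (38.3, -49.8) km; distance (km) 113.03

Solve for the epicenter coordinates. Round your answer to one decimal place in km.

Circle about each station: (x + 2.3)² + (y − 30.9)² = 97.44²; (x + 27.7)² + (y − 21.2)² = 72.92²; (x − 38.3)² + (y + 49.8)² = 113.03².
Subtracting the Site 0 equation from the Site 1 and Site 2 equations removes the quadratic terms:
-50.8 x − 19.4 y = 4433.86
81.2 x − 161.4 y = -294.40
Solving the 2×2 system: x ≈ -73.8, y ≈ -35.3 km.

(-73.8, -35.3)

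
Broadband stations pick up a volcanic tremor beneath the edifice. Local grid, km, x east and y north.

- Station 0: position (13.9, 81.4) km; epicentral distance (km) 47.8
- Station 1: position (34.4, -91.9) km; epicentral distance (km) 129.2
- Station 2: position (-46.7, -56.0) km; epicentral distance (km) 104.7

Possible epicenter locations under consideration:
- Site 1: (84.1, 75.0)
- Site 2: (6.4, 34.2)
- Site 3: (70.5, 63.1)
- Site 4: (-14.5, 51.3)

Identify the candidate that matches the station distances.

Site 2

For each candidate, compare |candidate − station| to the reported distance:
Site 1: residuals Station 0 22.7, Station 1 44.9, Station 2 80.4 → max 80.4 km
Site 2: residuals Station 0 0.0, Station 1 0.0, Station 2 0.0 → max 0.0 km
Site 3: residuals Station 0 11.7, Station 1 29.9, Station 2 62.4 → max 62.4 km
Site 4: residuals Station 0 6.4, Station 1 22.1, Station 2 7.3 → max 22.1 km
Only Site 2 has all residuals ≈ 0.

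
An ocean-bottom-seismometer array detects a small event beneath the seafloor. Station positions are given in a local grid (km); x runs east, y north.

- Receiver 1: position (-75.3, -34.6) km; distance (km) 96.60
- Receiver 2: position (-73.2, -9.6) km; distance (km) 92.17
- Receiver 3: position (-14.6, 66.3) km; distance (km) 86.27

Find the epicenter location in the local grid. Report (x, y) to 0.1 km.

(18.9, -13.2)

Circle about each station: (x + 75.3)² + (y + 34.6)² = 96.60²; (x + 73.2)² + (y + 9.6)² = 92.17²; (x + 14.6)² + (y − 66.3)² = 86.27².
Subtracting the Receiver 1 equation from the Receiver 2 and Receiver 3 equations removes the quadratic terms:
4.2 x + 50.0 y = -580.60
121.4 x + 201.8 y = -369.35
Solving the 2×2 system: x ≈ 18.9, y ≈ -13.2 km.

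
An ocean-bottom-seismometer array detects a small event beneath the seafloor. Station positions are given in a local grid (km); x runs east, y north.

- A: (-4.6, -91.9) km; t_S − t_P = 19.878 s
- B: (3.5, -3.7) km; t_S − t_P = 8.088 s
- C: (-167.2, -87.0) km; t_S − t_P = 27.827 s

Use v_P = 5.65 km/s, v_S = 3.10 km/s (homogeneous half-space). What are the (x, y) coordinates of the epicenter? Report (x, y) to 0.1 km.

x ≈ -26.9 km, y ≈ 42.8 km

Distance from S−P lag: d = Δt · v_P v_S / (v_P − v_S) = Δt · (5.65·3.10)/(5.65−3.10) ≈ 6.8686·Δt.
So d_A = 136.53, d_B = 55.55, d_C = 191.13 km.
Circle about each station: (x + 4.6)² + (y + 91.9)² = 136.53²; (x − 3.5)² + (y + 3.7)² = 55.55²; (x + 167.2)² + (y + 87.0)² = 191.13².
Subtracting the A equation from the B and C equations removes the quadratic terms:
16.2 x + 176.4 y = 7113.81
-325.2 x + 9.8 y = 9167.83
Solving the 2×2 system: x ≈ -26.9, y ≈ 42.8 km.
Check against A (with the unrounded x, y): √((x + 4.6)²+(y + 91.9)²) = 136.53 ≈ 136.53 km. ✓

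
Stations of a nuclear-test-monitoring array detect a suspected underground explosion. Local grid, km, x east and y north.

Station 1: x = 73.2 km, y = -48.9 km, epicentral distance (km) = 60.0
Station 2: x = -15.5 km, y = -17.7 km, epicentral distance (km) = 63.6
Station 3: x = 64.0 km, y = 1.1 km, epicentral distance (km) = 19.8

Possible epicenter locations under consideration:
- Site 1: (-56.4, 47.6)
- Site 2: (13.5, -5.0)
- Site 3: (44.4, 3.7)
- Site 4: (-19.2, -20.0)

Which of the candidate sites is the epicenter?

For each candidate, compare |candidate − station| to the reported distance:
Site 1: residuals Station 1 101.6, Station 2 13.5, Station 3 109.3 → max 109.3 km
Site 2: residuals Station 1 14.1, Station 2 31.9, Station 3 31.1 → max 31.9 km
Site 3: residuals Station 1 0.0, Station 2 0.0, Station 3 0.0 → max 0.0 km
Site 4: residuals Station 1 36.8, Station 2 59.2, Station 3 66.0 → max 66.0 km
Only Site 3 has all residuals ≈ 0.

Site 3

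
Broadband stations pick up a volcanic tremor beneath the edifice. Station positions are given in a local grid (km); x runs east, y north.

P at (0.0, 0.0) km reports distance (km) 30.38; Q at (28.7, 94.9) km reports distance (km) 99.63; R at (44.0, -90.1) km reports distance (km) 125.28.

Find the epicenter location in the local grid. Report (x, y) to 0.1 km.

Circle about each station: x² + y² = 30.38²; (x − 28.7)² + (y − 94.9)² = 99.63²; (x − 44.0)² + (y + 90.1)² = 125.28².
Subtracting the P equation from the Q and R equations removes the quadratic terms:
57.4 x + 189.8 y = 826.51
88.0 x − 180.2 y = -4718.12
Solving the 2×2 system: x ≈ -27.6, y ≈ 12.7 km.

(-27.6, 12.7)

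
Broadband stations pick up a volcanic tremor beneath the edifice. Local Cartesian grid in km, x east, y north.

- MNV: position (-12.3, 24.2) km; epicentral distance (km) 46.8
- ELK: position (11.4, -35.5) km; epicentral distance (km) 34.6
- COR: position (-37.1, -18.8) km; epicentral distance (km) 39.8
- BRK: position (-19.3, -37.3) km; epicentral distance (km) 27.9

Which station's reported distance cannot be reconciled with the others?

ELK

Solve using three stations at a time. Using MNV, COR, BRK (subtract circle equations pairwise → linear system) gives (x, y) ≈ (2.7, -20.1).
Distances from that point to each station vs reported:
  MNV: calculated 46.8 vs reported 46.8 → residual 0.0 km
  ELK: calculated 17.7 vs reported 34.6 → residual 16.9 km
  COR: calculated 39.8 vs reported 39.8 → residual 0.0 km
  BRK: calculated 27.9 vs reported 27.9 → residual 0.0 km
MNV, COR, BRK are mutually consistent (residuals ≈ 0); ELK is off by 16.9 km.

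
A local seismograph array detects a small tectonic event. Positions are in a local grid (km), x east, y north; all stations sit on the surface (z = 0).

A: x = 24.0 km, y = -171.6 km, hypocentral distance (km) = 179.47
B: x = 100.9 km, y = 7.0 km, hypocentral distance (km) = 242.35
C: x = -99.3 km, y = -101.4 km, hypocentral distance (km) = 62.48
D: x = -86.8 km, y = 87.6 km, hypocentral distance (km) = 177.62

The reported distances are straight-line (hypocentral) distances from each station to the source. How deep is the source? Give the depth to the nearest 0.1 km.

z ≈ 54.5 km

Each station gives a sphere (x−x_i)² + (y−y_i)² + z² = d_i² (stations at z=0).
Subtracting the A sphere from B and C: z² cancels, leaving linear equations in x and y:
153.8 x + 357.2 y = -46316.79
-246.6 x + 140.4 y = 18425.62
Solving: x ≈ -119.298, y ≈ -78.300 km (keep extra digits for the depth step; rounded: -119.3, -78.3).
Then from the A sphere: z² = 179.47² − (x − 24.0)² − (y + 171.6)² with x = -119.298, y = -78.300, so z ≈ 54.500 ≈ 54.5 km.
Check against D (with the unrounded solution): distance 177.62 ≈ 177.62 km. ✓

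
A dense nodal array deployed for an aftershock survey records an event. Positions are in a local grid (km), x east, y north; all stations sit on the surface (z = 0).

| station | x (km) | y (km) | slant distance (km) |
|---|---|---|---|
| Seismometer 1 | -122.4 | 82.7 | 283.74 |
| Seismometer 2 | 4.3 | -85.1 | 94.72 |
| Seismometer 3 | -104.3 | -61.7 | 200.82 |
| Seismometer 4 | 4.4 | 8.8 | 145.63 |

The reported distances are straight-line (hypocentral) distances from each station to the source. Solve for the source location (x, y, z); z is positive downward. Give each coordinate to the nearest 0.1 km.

Each station gives a sphere (x−x_i)² + (y−y_i)² + z² = d_i² (stations at z=0).
Subtracting the Seismometer 1 sphere from Seismometer 2 and Seismometer 3: z² cancels, leaving linear equations in x and y:
253.4 x − 335.6 y = 56975.96
36.2 x − 288.8 y = 33044.05
Solving: x ≈ 87.904, y ≈ -103.400 km (keep extra digits for the depth step; rounded: 87.9, -103.4).
Then from the Seismometer 1 sphere: z² = 283.74² − (x + 122.4)² − (y − 82.7)² with x = 87.904, y = -103.400, so z ≈ 40.588 ≈ 40.6 km.

(87.9, -103.4, 40.6)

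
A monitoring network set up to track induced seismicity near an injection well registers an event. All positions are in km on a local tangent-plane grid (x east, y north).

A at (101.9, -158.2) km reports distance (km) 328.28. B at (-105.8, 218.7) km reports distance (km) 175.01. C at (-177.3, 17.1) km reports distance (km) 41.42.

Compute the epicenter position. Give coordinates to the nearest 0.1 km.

Circle about each station: (x − 101.9)² + (y + 158.2)² = 328.28²; (x + 105.8)² + (y − 218.7)² = 175.01²; (x + 177.3)² + (y − 17.1)² = 41.42².
Subtracting pairs of circle equations eliminates x²+y² and gives linear equations (the radical axes):
-415.4 x + 753.8 y = 100751.74
-558.4 x + 350.6 y = 102368.99
Solving the 2×2 system: x ≈ -152.0, y ≈ 49.9 km.

(-152.0, 49.9)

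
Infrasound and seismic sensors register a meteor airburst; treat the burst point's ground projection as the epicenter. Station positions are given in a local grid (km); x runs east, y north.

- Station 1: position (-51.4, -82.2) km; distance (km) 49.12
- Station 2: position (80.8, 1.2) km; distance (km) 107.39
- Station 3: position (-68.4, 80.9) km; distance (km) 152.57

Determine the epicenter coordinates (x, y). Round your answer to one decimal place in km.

-8.0 km east, -59.2 km north

Circle about each station: (x + 51.4)² + (y + 82.2)² = 49.12²; (x − 80.8)² + (y − 1.2)² = 107.39²; (x + 68.4)² + (y − 80.9)² = 152.57².
Subtracting the Station 1 equation from the Station 2 and Station 3 equations removes the quadratic terms:
264.4 x + 166.8 y = -11988.56
-34.0 x + 326.2 y = -19040.26
Solving the 2×2 system: x ≈ -8.0, y ≈ -59.2 km.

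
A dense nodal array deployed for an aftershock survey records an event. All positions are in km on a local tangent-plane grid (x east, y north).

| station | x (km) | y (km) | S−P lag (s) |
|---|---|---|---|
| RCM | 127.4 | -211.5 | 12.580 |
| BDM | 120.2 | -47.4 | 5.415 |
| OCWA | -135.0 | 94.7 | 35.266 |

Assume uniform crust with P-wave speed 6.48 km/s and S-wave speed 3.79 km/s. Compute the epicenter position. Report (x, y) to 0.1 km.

(123.9, -96.7)

Distance from S−P lag: d = Δt · v_P v_S / (v_P − v_S) = Δt · (6.48·3.79)/(6.48−3.79) ≈ 9.1298·Δt.
So d_RCM = 114.85, d_BDM = 49.44, d_OCWA = 321.97 km.
Circle about each station: (x − 127.4)² + (y + 211.5)² = 114.85²; (x − 120.2)² + (y + 47.4)² = 49.44²; (x + 135.0)² + (y − 94.7)² = 321.97².
Subtracting the RCM equation from the BDM and OCWA equations removes the quadratic terms:
-14.4 x + 328.2 y = -33522.00
-524.8 x + 612.4 y = -124244.08
Solving the 2×2 system: x ≈ 123.9, y ≈ -96.7 km.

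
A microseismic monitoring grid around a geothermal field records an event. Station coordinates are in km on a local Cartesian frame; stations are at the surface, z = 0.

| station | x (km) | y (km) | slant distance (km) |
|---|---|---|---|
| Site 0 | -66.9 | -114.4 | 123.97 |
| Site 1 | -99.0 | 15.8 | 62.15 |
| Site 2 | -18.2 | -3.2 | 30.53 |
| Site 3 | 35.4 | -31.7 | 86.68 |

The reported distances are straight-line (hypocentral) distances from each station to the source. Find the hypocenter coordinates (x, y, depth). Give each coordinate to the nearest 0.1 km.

(-40.7, 5.3, 18.8)

Each station gives a sphere (x−x_i)² + (y−y_i)² + z² = d_i² (stations at z=0).
Subtracting the Site 0 sphere from Site 1 and Site 2: z² cancels, leaving linear equations in x and y:
-64.2 x + 260.4 y = 3993.61
97.4 x + 222.4 y = -2785.01
Solving: x ≈ -40.700, y ≈ 5.302 km (keep extra digits for the depth step; rounded: -40.7, 5.3).
Then from the Site 0 sphere: z² = 123.97² − (x + 66.9)² − (y + 114.4)² with x = -40.700, y = 5.302, so z ≈ 18.803 ≈ 18.8 km.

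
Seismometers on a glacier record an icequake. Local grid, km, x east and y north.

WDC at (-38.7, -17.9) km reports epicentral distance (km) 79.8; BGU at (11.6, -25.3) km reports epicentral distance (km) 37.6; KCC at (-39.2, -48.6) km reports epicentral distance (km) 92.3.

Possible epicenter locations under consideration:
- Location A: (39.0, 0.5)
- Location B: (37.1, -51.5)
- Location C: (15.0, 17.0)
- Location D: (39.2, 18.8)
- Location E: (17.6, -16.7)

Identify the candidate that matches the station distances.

Location A

For each candidate, compare |candidate − station| to the reported distance:
Location A: residuals WDC 0.0, BGU 0.0, KCC 0.0 → max 0.0 km
Location B: residuals WDC 3.1, BGU 1.0, KCC 15.9 → max 15.9 km
Location C: residuals WDC 15.8, BGU 4.8, KCC 7.2 → max 15.8 km
Location D: residuals WDC 6.3, BGU 14.4, KCC 11.1 → max 14.4 km
Location E: residuals WDC 23.5, BGU 27.1, KCC 27.2 → max 27.2 km
Only Location A has all residuals ≈ 0.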